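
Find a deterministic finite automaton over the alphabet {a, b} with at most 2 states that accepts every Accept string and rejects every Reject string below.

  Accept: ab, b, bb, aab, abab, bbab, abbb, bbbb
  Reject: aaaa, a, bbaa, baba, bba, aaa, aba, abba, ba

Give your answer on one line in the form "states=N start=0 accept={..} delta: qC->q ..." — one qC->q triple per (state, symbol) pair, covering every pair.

State merging on the prefix tree: take the shortest (then alphabetical) example prefix whose next move is undefined and point that move at state 0, else 1, else 2, ...; a target is out if some Accept/Reject pair would then sit in one state with the same input left (inseparable). If every existing state is out, open a new one.
a: 0a undefined. 0a->0: ok.
b: 0b undefined. 0b->0: no, ab/aaaa meet in 0. Open state 1: 0b->1.
ba: 1a undefined. 1a->0: ok.
bb: 1b undefined. 1b->0: no, bb/aaaa meet in 0. 1b->1: ok.
All examples now run through 2 states with every (state, symbol) defined. Accept strings end in {1}, Reject strings end in {0}; accept={1}.

states=2 start=0 accept={1} delta: 0a->0 0b->1 1a->0 1b->1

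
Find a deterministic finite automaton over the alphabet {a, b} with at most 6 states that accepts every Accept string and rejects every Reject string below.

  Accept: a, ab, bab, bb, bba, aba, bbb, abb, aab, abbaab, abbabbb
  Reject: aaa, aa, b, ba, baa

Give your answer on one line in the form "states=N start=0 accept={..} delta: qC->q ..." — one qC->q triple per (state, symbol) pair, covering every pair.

Grow the machine one transition at a time. Run the examples from 0; the earliest place one falls off (shortest prefix, ties alphabetical) gets sent to the lowest-numbered state that keeps every Accept/Reject pair distinguishable — a pair clashes when both reach the same state with identical unread suffix — and to a fresh state only if none does.
a: 0a undefined. 0a->0: no, a/aaa meet in 0. Open state 1: 0a->1.
b: 0b undefined. 0b->0: no, a/ba meet in 1. 0b->1: no, a/b meet in 1. Open state 2: 0b->2.
aa: 1a undefined. 1a->0: no, a/aaa meet in 1. 1a->1: no, a/aaa meet in 1. 1a->2: ok.
ab: 1b undefined. 1b->0: no, abb/aa meet in 2. 1b->1: no, aba/aa meet in 2. 1b->2: no, ab/aa meet in 2. Open state 3: 1b->3.
ba: 2a undefined. 2a->0: no, a/baa meet in 1. 2a->1: no, a/aaa meet in 1. 2a->2: ok.
bb: 2b undefined. 2b->0: no, bbb/aaa meet in 2. 2b->1: no, bba/aaa meet in 2. 2b->2: no, bab/aaa meet in 2. 2b->3: ok.
aba: 3a undefined. 3a->0: ok.
abb: 3b undefined. 3b->0: no, abbabbb/aaa meet in 2. 3b->1: ok.
All examples now run through 4 states with every (state, symbol) defined. Accept strings end in {0,1,3}, Reject strings end in {2}; accept={0,1,3}.

states=4 start=0 accept={0,1,3} delta: 0a->1 0b->2 1a->2 1b->3 2a->2 2b->3 3a->0 3b->1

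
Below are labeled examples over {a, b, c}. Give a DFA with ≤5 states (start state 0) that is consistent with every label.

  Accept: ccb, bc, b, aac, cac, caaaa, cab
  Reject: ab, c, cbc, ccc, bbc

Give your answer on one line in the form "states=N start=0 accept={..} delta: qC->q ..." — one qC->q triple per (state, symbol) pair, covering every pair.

Grow the machine one transition at a time. Run the examples from 0; the earliest place one falls off (shortest prefix, ties alphabetical) gets sent to the lowest-numbered state that keeps every Accept/Reject pair distinguishable — a pair clashes when both reach the same state with identical unread suffix — and to a fresh state only if none does.
a: 0a undefined. 0a->0: no, b/ab meet in 0 with "b" left. Open state 1: 0a->1.
b: 0b undefined. 0b->0: no, bc/c meet in 0 with "c" left. 0b->1: ok.
c: 0c undefined. 0c->0: no, bc/cbc meet in 1 with "c" left. 0c->1: no, b/c meet in 1. Open state 2: 0c->2.
aa: 1a undefined. 1a->0: no, aac/c meet in 2. 1a->1: ok.
ab: 1b undefined. 1b->0: ok.
bc: 1c undefined. 1c->0: no, bc/ab meet in 0. 1c->1: ok.
ca: 2a undefined. 2a->0: no, cac/c meet in 2. 2a->1: no, cab/ab meet in 0. 2a->2: no, caaaa/c meet in 2. Open state 3: 2a->3.
cb: 2b undefined. 2b->0: ok.
cc: 2c undefined. 2c->0: ok.
caa: 3a undefined. 3a->0: ok.
cab: 3b undefined. 3b->0: no, cab/ab meet in 0. 3b->1: ok.
cac: 3c undefined. 3c->0: no, cac/ab meet in 0. 3c->1: ok.
All examples now run through 4 states with every (state, symbol) defined. Accept strings end in {1}, Reject strings end in {0,2}; accept={1}.

states=4 start=0 accept={1} delta: 0a->1 0b->1 0c->2 1a->1 1b->0 1c->1 2a->3 2b->0 2c->0 3a->0 3b->1 3c->1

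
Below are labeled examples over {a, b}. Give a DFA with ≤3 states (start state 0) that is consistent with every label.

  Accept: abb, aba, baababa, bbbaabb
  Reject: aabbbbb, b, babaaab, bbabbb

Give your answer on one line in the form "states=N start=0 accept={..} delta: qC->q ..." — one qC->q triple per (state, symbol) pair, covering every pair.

State merging on the prefix tree: take the shortest (then alphabetical) example prefix whose next move is undefined and point that move at state 0, else 1, else 2, ...; a target is out if some Accept/Reject pair would then sit in one state with the same input left (inseparable). If every existing state is out, open a new one.
a: 0a undefined. 0a->0: ok.
b: 0b undefined. 0b->0: no, abb/aabbbbb meet in 0. Open state 1: 0b->1.
ba: 1a undefined. 1a->0: ok.
bb: 1b undefined. 1b->0: ok.
All examples now run through 2 states with every (state, symbol) defined. Accept strings end in {0}, Reject strings end in {1}; accept={0}.

states=2 start=0 accept={0} delta: 0a->0 0b->1 1a->0 1b->0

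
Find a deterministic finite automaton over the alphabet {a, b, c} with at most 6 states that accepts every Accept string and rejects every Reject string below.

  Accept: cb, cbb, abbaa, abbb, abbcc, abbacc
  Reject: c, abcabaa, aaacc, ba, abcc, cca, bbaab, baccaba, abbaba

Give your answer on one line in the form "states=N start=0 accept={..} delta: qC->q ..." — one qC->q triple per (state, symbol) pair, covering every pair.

states=4 start=0 accept={1,2,3} delta: 0a->0 0b->1 0c->0 1a->0 1b->2 1c->0 2a->3 2b->1 2c->2 3a->3 3b->0 3c->2

Fold the examples into a partial DFA from state 0: repeatedly fix the first undefined (state, symbol) met by the shortest-then-alphabetical prefix, trying targets in increasing order and rejecting any under which an Accept and a Reject string meet in one state with the same remainder; add a state when all current targets are rejected. Accepting states are where Accept strings end.
a: 0a undefined. 0a->0: ok.
b: 0b undefined. 0b->0: no, abbaa/ba meet in 0. Open state 1: 0b->1.
c: 0c undefined. 0c->0: ok.
ba: 1a undefined. 1a->0: ok.
bb: 1b undefined. 1b->0: no, cb/bbaab meet in 1. 1b->1: no, cb/bbaab meet in 1. Open state 2: 1b->2.
abc: 1c undefined. 1c->0: ok.
bba: 2a undefined. 2a->0: no, cb/bbaab meet in 1. 2a->1: no, cb/bbaab meet in 1. 2a->2: no, abbb/bbaab meet in 2 with "b" left. Open state 3: 2a->3.
abbb: 2b undefined. 2b->0: no, abbb/c meet in 0. 2b->1: ok.
abbc: 2c undefined. 2c->0: no, abbcc/c meet in 0. 2c->1: no, abbcc/c meet in 0. 2c->2: ok.
bbaa: 3a undefined. 3a->0: no, cb/bbaab meet in 1. 3a->1: no, cbb/bbaab meet in 2. 3a->2: no, cb/bbaab meet in 1. 3a->3: ok.
abbab: 3b undefined. 3b->0: ok.
abbac: 3c undefined. 3c->0: no, abbacc/c meet in 0. 3c->1: no, abbacc/c meet in 0. 3c->2: ok.
All examples now run through 4 states with every (state, symbol) defined. Accept strings end in {1,2,3}, Reject strings end in {0}; accept={1,2,3}.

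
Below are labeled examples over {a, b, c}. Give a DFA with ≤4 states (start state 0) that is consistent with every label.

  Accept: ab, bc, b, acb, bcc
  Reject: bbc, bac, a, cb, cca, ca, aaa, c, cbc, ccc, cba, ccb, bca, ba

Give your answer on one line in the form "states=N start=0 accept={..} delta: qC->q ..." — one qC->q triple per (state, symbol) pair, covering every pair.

states=4 start=0 accept={0,2} delta: 0a->1 0b->2 0c->3 1a->0 1b->0 1c->0 2a->3 2b->0 2c->2 3a->1 3b->3 3c->3

Fold the examples into a partial DFA from state 0: repeatedly fix the first undefined (state, symbol) met by the shortest-then-alphabetical prefix, trying targets in increasing order and rejecting any under which an Accept and a Reject string meet in one state with the same remainder; add a state when all current targets are rejected. Accepting states are where Accept strings end.
a: 0a undefined. 0a->0: no, acb/cb meet in 0 with "cb" left. Open state 1: 0a->1.
b: 0b undefined. 0b->0: no, bc/bbc meet in 0 with "c" left. 0b->1: no, b/a meet in 1. Open state 2: 0b->2.
c: 0c undefined. 0c->0: no, bc/cbc meet in 2 with "c" left. 0c->1: no, ab/cb meet in 1 with "b" left. 0c->2: no, b/c meet in 2. Open state 3: 0c->3.
aa: 1a undefined. 1a->0: ok.
ab: 1b undefined. 1b->0: ok.
ac: 1c undefined. 1c->0: ok.
ba: 2a undefined. 2a->0: no, ab/ba meet in 0. 2a->1: no, ab/bac meet in 0. 2a->2: no, bc/bac meet in 2 with "c" left. 2a->3: ok.
bb: 2b undefined. 2b->0: ok.
bc: 2c undefined. 2c->0: no, bcc/bbc meet in 3. 2c->1: no, ab/bca meet in 0. 2c->2: ok.
ca: 3a undefined. 3a->0: no, ab/ca meet in 0. 3a->1: ok.
cb: 3b undefined. 3b->0: no, ab/cb meet in 0. 3b->1: no, ab/cbc meet in 0. 3b->2: no, bc/cb meet in 2. 3b->3: ok.
cc: 3c undefined. 3c->0: no, ab/bac meet in 0. 3c->1: no, ab/cca meet in 0. 3c->2: no, ab/ccb meet in 0. 3c->3: ok.
All examples now run through 4 states with every (state, symbol) defined. Accept strings end in {0,2}, Reject strings end in {1,3}; accept={0,2}.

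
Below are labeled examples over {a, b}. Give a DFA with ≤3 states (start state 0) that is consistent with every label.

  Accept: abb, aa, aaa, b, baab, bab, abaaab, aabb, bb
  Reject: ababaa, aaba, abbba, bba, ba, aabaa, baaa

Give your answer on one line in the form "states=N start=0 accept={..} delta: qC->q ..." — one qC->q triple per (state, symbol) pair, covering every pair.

Grow the machine one transition at a time. Run the examples from 0; the earliest place one falls off (shortest prefix, ties alphabetical) gets sent to the lowest-numbered state that keeps every Accept/Reject pair distinguishable — a pair clashes when both reach the same state with identical unread suffix — and to a fresh state only if none does.
a: 0a undefined. 0a->0: ok.
b: 0b undefined. 0b->0: no, abb/ababaa meet in 0. Open state 1: 0b->1.
ba: 1a undefined. 1a->0: no, aa/ababaa meet in 0. 1a->1: no, b/aaba meet in 1. Open state 2: 1a->2.
bb: 1b undefined. 1b->0: no, abb/bba meet in 0. 1b->1: ok.
baa: 2a undefined. 2a->0: no, aa/aabaa meet in 0. 2a->1: no, abb/aabaa meet in 1. 2a->2: ok.
bab: 2b undefined. 2b->0: no, aa/ababaa meet in 0. 2b->1: ok.
All examples now run through 3 states with every (state, symbol) defined. Accept strings end in {0,1}, Reject strings end in {2}; accept={0,1}.

states=3 start=0 accept={0,1} delta: 0a->0 0b->1 1a->2 1b->1 2a->2 2b->1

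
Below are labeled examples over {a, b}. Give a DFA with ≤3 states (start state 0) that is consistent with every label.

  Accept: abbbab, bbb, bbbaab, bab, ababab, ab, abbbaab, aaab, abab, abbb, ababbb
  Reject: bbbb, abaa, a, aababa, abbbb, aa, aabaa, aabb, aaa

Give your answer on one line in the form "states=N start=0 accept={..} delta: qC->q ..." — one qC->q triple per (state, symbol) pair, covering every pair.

states=2 start=0 accept={1} delta: 0a->0 0b->1 1a->0 1b->0

State merging on the prefix tree: take the shortest (then alphabetical) example prefix whose next move is undefined and point that move at state 0, else 1, else 2, ...; a target is out if some Accept/Reject pair would then sit in one state with the same input left (inseparable). If every existing state is out, open a new one.
a: 0a undefined. 0a->0: ok.
b: 0b undefined. 0b->0: no, abbbab/bbbb meet in 0. Open state 1: 0b->1.
ba: 1a undefined. 1a->0: ok.
bb: 1b undefined. 1b->0: ok.
All examples now run through 2 states with every (state, symbol) defined. Accept strings end in {1}, Reject strings end in {0}; accept={1}.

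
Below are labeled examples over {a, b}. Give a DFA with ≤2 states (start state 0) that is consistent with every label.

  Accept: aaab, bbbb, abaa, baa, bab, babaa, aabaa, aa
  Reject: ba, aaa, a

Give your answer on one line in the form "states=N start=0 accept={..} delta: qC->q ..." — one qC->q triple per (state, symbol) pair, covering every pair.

Grow the machine one transition at a time. Run the examples from 0; the earliest place one falls off (shortest prefix, ties alphabetical) gets sent to the lowest-numbered state that keeps every Accept/Reject pair distinguishable — a pair clashes when both reach the same state with identical unread suffix — and to a fresh state only if none does.
a: 0a undefined. 0a->0: no, aa/aaa meet in 0. Open state 1: 0a->1.
b: 0b undefined. 0b->0: ok.
aa: 1a undefined. 1a->0: ok.
ab: 1b undefined. 1b->0: ok.
All examples now run through 2 states with every (state, symbol) defined. Accept strings end in {0}, Reject strings end in {1}; accept={0}.

states=2 start=0 accept={0} delta: 0a->1 0b->0 1a->0 1b->0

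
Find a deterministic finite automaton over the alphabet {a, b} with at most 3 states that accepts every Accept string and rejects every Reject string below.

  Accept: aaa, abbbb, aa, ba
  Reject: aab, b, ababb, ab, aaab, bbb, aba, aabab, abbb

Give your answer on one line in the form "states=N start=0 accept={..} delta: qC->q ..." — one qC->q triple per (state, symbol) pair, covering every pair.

states=3 start=0 accept={1} delta: 0a->1 0b->0 1a->1 1b->2 2a->0 2b->1

Grow the machine one transition at a time. Run the examples from 0; the earliest place one falls off (shortest prefix, ties alphabetical) gets sent to the lowest-numbered state that keeps every Accept/Reject pair distinguishable — a pair clashes when both reach the same state with identical unread suffix — and to a fresh state only if none does.
a: 0a undefined. 0a->0: no, ba/aba meet in 0 with "ba" left. Open state 1: 0a->1.
b: 0b undefined. 0b->0: ok.
aa: 1a undefined. 1a->0: no, aa/aab meet in 0. 1a->1: ok.
ab: 1b undefined. 1b->0: no, aaa/aba meet in 1. 1b->1: no, aaa/aab meet in 1. Open state 2: 1b->2.
aba: 2a undefined. 2a->0: ok.
abb: 2b undefined. 2b->0: no, abbbb/b meet in 0. 2b->1: ok.
All examples now run through 3 states with every (state, symbol) defined. Accept strings end in {1}, Reject strings end in {0,2}; accept={1}.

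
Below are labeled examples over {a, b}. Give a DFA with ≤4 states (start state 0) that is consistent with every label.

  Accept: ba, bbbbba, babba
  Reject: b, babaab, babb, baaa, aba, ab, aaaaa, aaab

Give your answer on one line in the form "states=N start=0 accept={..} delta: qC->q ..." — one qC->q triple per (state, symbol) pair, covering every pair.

states=3 start=0 accept={1} delta: 0a->1 0b->0 1a->2 1b->2 2a->0 2b->0

State merging on the prefix tree: take the shortest (then alphabetical) example prefix whose next move is undefined and point that move at state 0, else 1, else 2, ...; a target is out if some Accept/Reject pair would then sit in one state with the same input left (inseparable). If every existing state is out, open a new one.
a: 0a undefined. 0a->0: no, ba/aba meet in 0 with "ba" left. Open state 1: 0a->1.
b: 0b undefined. 0b->0: ok.
aa: 1a undefined. 1a->0: no, ba/baaa meet in 1. 1a->1: no, ba/baaa meet in 1. Open state 2: 1a->2.
ab: 1b undefined. 1b->0: no, ba/aba meet in 1. 1b->1: no, ba/babb meet in 1. 1b->2: ok.
aaa: 2a undefined. 2a->0: ok.
babb: 2b undefined. 2b->0: ok.
All examples now run through 3 states with every (state, symbol) defined. Accept strings end in {1}, Reject strings end in {0,2}; accept={1}.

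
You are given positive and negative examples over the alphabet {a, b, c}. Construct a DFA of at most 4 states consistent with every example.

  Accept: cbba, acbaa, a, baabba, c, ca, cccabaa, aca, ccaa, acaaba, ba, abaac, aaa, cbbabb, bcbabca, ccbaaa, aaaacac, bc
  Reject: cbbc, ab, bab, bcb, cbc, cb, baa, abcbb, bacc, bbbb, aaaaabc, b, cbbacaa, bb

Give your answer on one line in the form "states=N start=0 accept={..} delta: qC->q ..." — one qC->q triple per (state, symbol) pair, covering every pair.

states=4 start=0 accept={1,2} delta: 0a->1 0b->0 0c->2 1a->0 1b->3 1c->2 2a->1 2b->3 2c->3 3a->0 3b->2 3c->0

Grow the machine one transition at a time. Run the examples from 0; the earliest place one falls off (shortest prefix, ties alphabetical) gets sent to the lowest-numbered state that keeps every Accept/Reject pair distinguishable — a pair clashes when both reach the same state with identical unread suffix — and to a fresh state only if none does.
a: 0a undefined. 0a->0: no, bc/aaaaabc meet in 0 with "bc" left. Open state 1: 0a->1.
b: 0b undefined. 0b->0: ok.
c: 0c undefined. 0c->0: no, c/cbbc meet in 0. 0c->1: no, ca/baa meet in 1 with "a" left. Open state 2: 0c->2.
aa: 1a undefined. 1a->0: ok.
ab: 1b undefined. 1b->0: no, c/aaaaabc meet in 2. 1b->1: no, a/ab meet in 1. 1b->2: no, c/ab meet in 2. Open state 3: 1b->3.
ac: 1c undefined. 1c->0: no, acbaa/baa meet in 0. 1c->1: no, a/bacc meet in 1. 1c->2: ok.
ca: 2a undefined. 2a->0: no, ca/baa meet in 0. 2a->1: ok.
cb: 2b undefined. 2b->0: no, acbaa/bcb meet in 0. 2b->1: no, acbaa/bcb meet in 1. 2b->2: no, acbaa/baa meet in 0. 2b->3: ok.
cc: 2c undefined. 2c->0: no, ccaa/baa meet in 0. 2c->1: no, a/bacc meet in 1. 2c->2: no, c/bacc meet in 2. 2c->3: ok.
aba: 3a undefined. 3a->0: ok.
abc: 3c undefined. 3c->0: ok.
cbb: 3b undefined. 3b->0: no, c/cbbc meet in 2. 3b->1: no, cbba/cbc meet in 0. 3b->2: ok.
All examples now run through 4 states with every (state, symbol) defined. Accept strings end in {1,2}, Reject strings end in {0,3}; accept={1,2}.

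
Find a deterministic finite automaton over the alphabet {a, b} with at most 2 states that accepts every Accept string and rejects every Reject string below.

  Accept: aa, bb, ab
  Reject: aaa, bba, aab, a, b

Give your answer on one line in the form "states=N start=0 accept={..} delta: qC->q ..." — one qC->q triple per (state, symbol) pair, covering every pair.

Grow the machine one transition at a time. Run the examples from 0; the earliest place one falls off (shortest prefix, ties alphabetical) gets sent to the lowest-numbered state that keeps every Accept/Reject pair distinguishable — a pair clashes when both reach the same state with identical unread suffix — and to a fresh state only if none does.
a: 0a undefined. 0a->0: no, aa/aaa meet in 0. Open state 1: 0a->1.
b: 0b undefined. 0b->0: no, bb/b meet in 0. 0b->1: ok.
aa: 1a undefined. 1a->0: ok.
ab: 1b undefined. 1b->0: ok.
All examples now run through 2 states with every (state, symbol) defined. Accept strings end in {0}, Reject strings end in {1}; accept={0}.

states=2 start=0 accept={0} delta: 0a->1 0b->1 1a->0 1b->0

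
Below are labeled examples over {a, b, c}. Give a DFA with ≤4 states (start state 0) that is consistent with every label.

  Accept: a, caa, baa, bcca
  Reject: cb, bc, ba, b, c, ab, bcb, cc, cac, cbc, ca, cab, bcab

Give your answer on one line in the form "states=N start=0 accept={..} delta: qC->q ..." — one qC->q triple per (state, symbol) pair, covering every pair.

states=3 start=0 accept={0} delta: 0a->0 0b->1 0c->1 1a->2 1b->1 1c->2 2a->0 2b->1 2c->2

Fold the examples into a partial DFA from state 0: repeatedly fix the first undefined (state, symbol) met by the shortest-then-alphabetical prefix, trying targets in increasing order and rejecting any under which an Accept and a Reject string meet in one state with the same remainder; add a state when all current targets are rejected. Accepting states are where Accept strings end.
a: 0a undefined. 0a->0: ok.
b: 0b undefined. 0b->0: no, a/ba meet in 0. Open state 1: 0b->1.
c: 0c undefined. 0c->0: no, a/c meet in 0. 0c->1: ok.
ba: 1a undefined. 1a->0: no, a/ba meet in 0. 1a->1: no, caa/ba meet in 1. Open state 2: 1a->2.
bc: 1c undefined. 1c->0: no, a/bc meet in 0. 1c->1: no, bcca/ba meet in 2. 1c->2: ok.
cb: 1b undefined. 1b->0: no, a/cb meet in 0. 1b->1: ok.
baa: 2a undefined. 2a->0: ok.
bcb: 2b undefined. 2b->0: no, a/bcb meet in 0. 2b->1: ok.
bcc: 2c undefined. 2c->0: no, a/cac meet in 0. 2c->1: no, bcca/bc meet in 2. 2c->2: ok.
All examples now run through 3 states with every (state, symbol) defined. Accept strings end in {0}, Reject strings end in {1,2}; accept={0}.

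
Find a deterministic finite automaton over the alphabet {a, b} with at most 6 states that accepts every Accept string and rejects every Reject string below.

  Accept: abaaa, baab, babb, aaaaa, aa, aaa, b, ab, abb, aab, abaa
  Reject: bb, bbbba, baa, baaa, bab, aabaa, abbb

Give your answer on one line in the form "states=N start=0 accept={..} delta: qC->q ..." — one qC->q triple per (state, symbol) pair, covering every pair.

Grow the machine one transition at a time. Run the examples from 0; the earliest place one falls off (shortest prefix, ties alphabetical) gets sent to the lowest-numbered state that keeps every Accept/Reject pair distinguishable — a pair clashes when both reach the same state with identical unread suffix — and to a fresh state only if none does.
a: 0a undefined. 0a->0: no, abaaa/baaa meet in 0 with "baaa" left. Open state 1: 0a->1.
b: 0b undefined. 0b->0: no, aa/baa meet in 1 with "a" left. 0b->1: no, aaa/baa meet in 1 with "aa" left. Open state 2: 0b->2.
aa: 1a undefined. 1a->0: ok.
ab: 1b undefined. 1b->0: ok.
ba: 2a undefined. 2a->0: no, abaaa/baa meet in 1. 2a->1: no, abaaa/baaa meet in 1. 2a->2: no, baab/bb meet in 2 with "b" left. Open state 3: 2a->3.
bb: 2b undefined. 2b->0: no, abaaa/bbbba meet in 1. 2b->1: no, abaaa/bb meet in 1. 2b->2: no, b/bb meet in 2. 2b->3: ok.
baa: 3a undefined. 3a->0: no, abaaa/baaa meet in 1. 3a->1: no, abaaa/baa meet in 1. 3a->2: no, baab/bb meet in 3. 3a->3: no, baab/bab meet in 3 with "b" left. Open state 4: 3a->4.
bab: 3b undefined. 3b->0: no, aa/bab meet in 0. 3b->1: no, abaaa/bbbba meet in 1. 3b->2: no, babb/bb meet in 3. 3b->3: no, babb/bb meet in 3. 3b->4: ok.
baaa: 4a undefined. 4a->0: no, aa/baaa meet in 0. 4a->1: no, abaaa/baaa meet in 1. 4a->2: no, b/baaa meet in 2. 4a->3: ok.
baab: 4b undefined. 4b->0: no, abaaa/bbbba meet in 1. 4b->1: no, aa/bbbba meet in 0. 4b->2: ok.
All examples now run through 5 states with every (state, symbol) defined. Accept strings end in {0,1,2}, Reject strings end in {3,4}; accept={0,1,2}.

states=5 start=0 accept={0,1,2} delta: 0a->1 0b->2 1a->0 1b->0 2a->3 2b->3 3a->4 3b->4 4a->3 4b->2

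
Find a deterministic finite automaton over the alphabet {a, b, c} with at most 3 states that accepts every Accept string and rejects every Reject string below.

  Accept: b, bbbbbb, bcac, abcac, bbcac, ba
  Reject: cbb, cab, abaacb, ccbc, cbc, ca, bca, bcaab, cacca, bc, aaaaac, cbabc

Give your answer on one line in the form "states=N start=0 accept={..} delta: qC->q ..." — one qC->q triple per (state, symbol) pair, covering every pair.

states=3 start=0 accept={0} delta: 0a->0 0b->0 0c->1 1a->1 1b->2 1c->0 2a->0 2b->1 2c->1

Grow the machine one transition at a time. Run the examples from 0; the earliest place one falls off (shortest prefix, ties alphabetical) gets sent to the lowest-numbered state that keeps every Accept/Reject pair distinguishable — a pair clashes when both reach the same state with identical unread suffix — and to a fresh state only if none does.
a: 0a undefined. 0a->0: ok.
b: 0b undefined. 0b->0: ok.
c: 0c undefined. 0c->0: no, b/cbb meet in 0. Open state 1: 0c->1.
ca: 1a undefined. 1a->0: no, b/cab meet in 0. 1a->1: ok.
cb: 1b undefined. 1b->0: no, b/cbb meet in 0. 1b->1: no, bcac/cbc meet in 1 with "c" left. Open state 2: 1b->2.
cc: 1c undefined. 1c->0: ok.
cba: 2a undefined. 2a->0: ok.
cbb: 2b undefined. 2b->0: no, b/cbb meet in 0. 2b->1: ok.
cbc: 2c undefined. 2c->0: no, b/cbc meet in 0. 2c->1: ok.
All examples now run through 3 states with every (state, symbol) defined. Accept strings end in {0}, Reject strings end in {1,2}; accept={0}.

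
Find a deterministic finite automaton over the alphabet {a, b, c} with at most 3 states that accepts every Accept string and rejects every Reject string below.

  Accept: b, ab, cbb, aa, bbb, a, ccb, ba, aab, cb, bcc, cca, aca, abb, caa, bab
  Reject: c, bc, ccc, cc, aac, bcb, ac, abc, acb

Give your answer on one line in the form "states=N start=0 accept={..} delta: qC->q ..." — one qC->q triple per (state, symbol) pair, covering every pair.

states=3 start=0 accept={1} delta: 0a->1 0b->1 0c->0 1a->1 1b->1 1c->2 2a->1 2b->0 2c->1

Fold the examples into a partial DFA from state 0: repeatedly fix the first undefined (state, symbol) met by the shortest-then-alphabetical prefix, trying targets in increasing order and rejecting any under which an Accept and a Reject string meet in one state with the same remainder; add a state when all current targets are rejected. Accepting states are where Accept strings end.
a: 0a undefined. 0a->0: no, cb/acb meet in 0 with "cb" left. Open state 1: 0a->1.
b: 0b undefined. 0b->0: no, cb/bcb meet in 0 with "cb" left. 0b->1: ok.
c: 0c undefined. 0c->0: ok.
aa: 1a undefined. 1a->0: no, aa/c meet in 0. 1a->1: ok.
ab: 1b undefined. 1b->0: no, ab/c meet in 0. 1b->1: ok.
ac: 1c undefined. 1c->0: no, b/bcb meet in 1. 1c->1: no, b/bc meet in 1. Open state 2: 1c->2.
aca: 2a undefined. 2a->0: no, aca/c meet in 0. 2a->1: ok.
acb: 2b undefined. 2b->0: ok.
bcc: 2c undefined. 2c->0: no, bcc/c meet in 0. 2c->1: ok.
All examples now run through 3 states with every (state, symbol) defined. Accept strings end in {1}, Reject strings end in {0,2}; accept={1}.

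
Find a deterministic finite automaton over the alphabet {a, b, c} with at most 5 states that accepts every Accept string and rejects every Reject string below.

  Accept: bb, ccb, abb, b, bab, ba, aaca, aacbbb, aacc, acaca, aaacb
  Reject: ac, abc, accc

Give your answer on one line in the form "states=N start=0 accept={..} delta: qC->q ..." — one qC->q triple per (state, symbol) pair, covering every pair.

State merging on the prefix tree: take the shortest (then alphabetical) example prefix whose next move is undefined and point that move at state 0, else 1, else 2, ...; a target is out if some Accept/Reject pair would then sit in one state with the same input left (inseparable). If every existing state is out, open a new one.
a: 0a undefined. 0a->0: ok.
b: 0b undefined. 0b->0: ok.
c: 0c undefined. 0c->0: no, bb/ac meet in 0. Open state 1: 0c->1.
cc: 1c undefined. 1c->0: ok.
aca: 1a undefined. 1a->0: ok.
aacb: 1b undefined. 1b->0: ok.
All examples now run through 2 states with every (state, symbol) defined. Accept strings end in {0}, Reject strings end in {1}; accept={0}.

states=2 start=0 accept={0} delta: 0a->0 0b->0 0c->1 1a->0 1b->0 1c->0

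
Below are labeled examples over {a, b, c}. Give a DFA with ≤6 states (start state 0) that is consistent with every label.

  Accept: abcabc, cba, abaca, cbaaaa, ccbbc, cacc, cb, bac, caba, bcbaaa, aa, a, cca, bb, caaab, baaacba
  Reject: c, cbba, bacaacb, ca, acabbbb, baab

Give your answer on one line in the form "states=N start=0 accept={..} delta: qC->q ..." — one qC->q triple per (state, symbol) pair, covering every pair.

State merging on the prefix tree: take the shortest (then alphabetical) example prefix whose next move is undefined and point that move at state 0, else 1, else 2, ...; a target is out if some Accept/Reject pair would then sit in one state with the same input left (inseparable). If every existing state is out, open a new one.
a: 0a undefined. 0a->0: ok.
b: 0b undefined. 0b->0: no, abaca/ca meet in 0 with "ca" left. Open state 1: 0b->1.
c: 0c undefined. 0c->0: no, cacc/c meet in 0. 0c->1: ok.
ba: 1a undefined. 1a->0: no, abaca/ca meet in 0. 1a->1: no, cb/baab meet in 1 with "b" left. Open state 2: 1a->2.
bb: 1b undefined. 1b->0: ok.
bc: 1c undefined. 1c->0: no, ccbbc/c meet in 1. 1c->1: no, ccbbc/c meet in 1. 1c->2: ok.
baa: 2a undefined. 2a->0: no, abcabc/cbba meet in 2. 2a->1: no, abcabc/c meet in 1. 2a->2: no, cca/cbba meet in 2. Open state 3: 2a->3.
bac: 2c undefined. 2c->0: no, cba/bacaacb meet in 0. 2c->1: no, abaca/cbba meet in 2. 2c->2: no, cacc/cbba meet in 2. 2c->3: ok.
bcb: 2b undefined. 2b->0: no, ccbbc/cbba meet in 2. 2b->1: no, cba/acabbbb meet in 0. 2b->2: ok.
baaa: 3a undefined. 3a->0: no, cba/bacaacb meet in 0. 3a->1: no, abaca/c meet in 1. 3a->2: no, abaca/cbba meet in 2. 3a->3: no, caaab/baab meet in 3 with "b" left. Open state 4: 3a->4.
baab: 3b undefined. 3b->0: no, abcabc/c meet in 1. 3b->1: no, abcabc/cbba meet in 2. 3b->2: ok.
cacc: 3c undefined. 3c->0: ok.
baaac: 4c undefined. 4c->0: no, baaacba/cbba meet in 2. 4c->1: ok.
bacaa: 4a undefined. 4a->0: no, cba/bacaacb meet in 0. 4a->1: no, bcbaaa/c meet in 1. 4a->2: no, bcbaaa/cbba meet in 2. 4a->3: ok.
caaab: 4b undefined. 4b->0: ok.
All examples now run through 5 states with every (state, symbol) defined. Accept strings end in {0,3,4}, Reject strings end in {1,2}; accept={0,3,4}.

states=5 start=0 accept={0,3,4} delta: 0a->0 0b->1 0c->1 1a->2 1b->0 1c->2 2a->3 2b->2 2c->3 3a->4 3b->2 3c->0 4a->3 4b->0 4c->1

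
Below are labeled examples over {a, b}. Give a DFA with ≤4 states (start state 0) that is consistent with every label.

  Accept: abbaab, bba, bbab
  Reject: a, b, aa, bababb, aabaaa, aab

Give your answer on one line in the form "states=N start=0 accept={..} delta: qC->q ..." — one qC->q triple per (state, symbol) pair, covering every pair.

Grow the machine one transition at a time. Run the examples from 0; the earliest place one falls off (shortest prefix, ties alphabetical) gets sent to the lowest-numbered state that keeps every Accept/Reject pair distinguishable — a pair clashes when both reach the same state with identical unread suffix — and to a fresh state only if none does.
a: 0a undefined. 0a->0: ok.
b: 0b undefined. 0b->0: no, abbaab/a meet in 0. Open state 1: 0b->1.
ba: 1a undefined. 1a->0: ok.
bb: 1b undefined. 1b->0: no, abbaab/b meet in 1. 1b->1: no, abbaab/b meet in 1. Open state 2: 1b->2.
bba: 2a undefined. 2a->0: no, abbaab/b meet in 1. 2a->1: no, abbaab/b meet in 1. 2a->2: no, bba/bababb meet in 2. Open state 3: 2a->3.
bbab: 3b undefined. 3b->0: no, bbab/a meet in 0. 3b->1: no, bbab/b meet in 1. 3b->2: no, bbab/bababb meet in 2. 3b->3: ok.
abbaa: 3a undefined. 3a->0: no, abbaab/b meet in 1. 3a->1: no, abbaab/bababb meet in 2. 3a->2: ok.
abbaab: 2b undefined. 2b->0: no, abbaab/a meet in 0. 2b->1: no, abbaab/b meet in 1. 2b->2: no, abbaab/bababb meet in 2. 2b->3: ok.
All examples now run through 4 states with every (state, symbol) defined. Accept strings end in {3}, Reject strings end in {0,1,2}; accept={3}.

states=4 start=0 accept={3} delta: 0a->0 0b->1 1a->0 1b->2 2a->3 2b->3 3a->2 3b->3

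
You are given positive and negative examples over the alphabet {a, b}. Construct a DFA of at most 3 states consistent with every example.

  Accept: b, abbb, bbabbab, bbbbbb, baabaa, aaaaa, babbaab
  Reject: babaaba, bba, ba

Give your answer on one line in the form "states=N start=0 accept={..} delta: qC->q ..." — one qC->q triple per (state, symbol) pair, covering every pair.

states=3 start=0 accept={0,1} delta: 0a->0 0b->1 1a->2 1b->1 2a->0 2b->0

State merging on the prefix tree: take the shortest (then alphabetical) example prefix whose next move is undefined and point that move at state 0, else 1, else 2, ...; a target is out if some Accept/Reject pair would then sit in one state with the same input left (inseparable). If every existing state is out, open a new one.
a: 0a undefined. 0a->0: ok.
b: 0b undefined. 0b->0: no, b/babaaba meet in 0. Open state 1: 0b->1.
ba: 1a undefined. 1a->0: no, baabaa/babaaba meet in 0. 1a->1: no, b/ba meet in 1. Open state 2: 1a->2.
bb: 1b undefined. 1b->0: no, bbbbbb/bba meet in 0. 1b->1: ok.
baa: 2a undefined. 2a->0: ok.
bab: 2b undefined. 2b->0: ok.
All examples now run through 3 states with every (state, symbol) defined. Accept strings end in {0,1}, Reject strings end in {2}; accept={0,1}.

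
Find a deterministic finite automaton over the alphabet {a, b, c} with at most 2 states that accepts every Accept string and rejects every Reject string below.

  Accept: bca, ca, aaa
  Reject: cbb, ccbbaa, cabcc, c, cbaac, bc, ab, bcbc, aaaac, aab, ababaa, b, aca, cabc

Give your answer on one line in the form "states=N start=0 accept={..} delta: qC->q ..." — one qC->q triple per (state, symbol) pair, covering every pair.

State merging on the prefix tree: take the shortest (then alphabetical) example prefix whose next move is undefined and point that move at state 0, else 1, else 2, ...; a target is out if some Accept/Reject pair would then sit in one state with the same input left (inseparable). If every existing state is out, open a new one.
a: 0a undefined. 0a->0: no, ca/aca meet in 0 with "ca" left. Open state 1: 0a->1.
b: 0b undefined. 0b->0: ok.
c: 0c undefined. 0c->0: ok.
aa: 1a undefined. 1a->0: ok.
ab: 1b undefined. 1b->0: ok.
ac: 1c undefined. 1c->0: no, bca/aca meet in 1. 1c->1: ok.
All examples now run through 2 states with every (state, symbol) defined. Accept strings end in {1}, Reject strings end in {0}; accept={1}.

states=2 start=0 accept={1} delta: 0a->1 0b->0 0c->0 1a->0 1b->0 1c->1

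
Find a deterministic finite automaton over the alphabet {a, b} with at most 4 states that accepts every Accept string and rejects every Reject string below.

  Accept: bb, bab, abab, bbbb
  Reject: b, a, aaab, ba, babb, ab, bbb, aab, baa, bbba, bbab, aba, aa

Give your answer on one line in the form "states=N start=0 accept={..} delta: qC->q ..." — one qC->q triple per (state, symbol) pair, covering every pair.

states=3 start=0 accept={2} delta: 0a->0 0b->1 1a->1 1b->2 2a->0 2b->1

Grow the machine one transition at a time. Run the examples from 0; the earliest place one falls off (shortest prefix, ties alphabetical) gets sent to the lowest-numbered state that keeps every Accept/Reject pair distinguishable — a pair clashes when both reach the same state with identical unread suffix — and to a fresh state only if none does.
a: 0a undefined. 0a->0: ok.
b: 0b undefined. 0b->0: no, bb/b meet in 0. Open state 1: 0b->1.
ba: 1a undefined. 1a->0: no, bb/babb meet in 1 with "b" left. 1a->1: ok.
bb: 1b undefined. 1b->0: no, bb/a meet in 0. 1b->1: no, bb/b meet in 1. Open state 2: 1b->2.
bba: 2a undefined. 2a->0: ok.
bbb: 2b undefined. 2b->0: no, bbbb/b meet in 1. 2b->1: ok.
All examples now run through 3 states with every (state, symbol) defined. Accept strings end in {2}, Reject strings end in {0,1}; accept={2}.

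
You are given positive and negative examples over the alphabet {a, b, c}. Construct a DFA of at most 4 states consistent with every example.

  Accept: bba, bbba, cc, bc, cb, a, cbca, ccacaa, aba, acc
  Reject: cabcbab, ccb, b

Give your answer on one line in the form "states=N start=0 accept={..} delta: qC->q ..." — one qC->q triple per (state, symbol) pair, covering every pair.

Fold the examples into a partial DFA from state 0: repeatedly fix the first undefined (state, symbol) met by the shortest-then-alphabetical prefix, trying targets in increasing order and rejecting any under which an Accept and a Reject string meet in one state with the same remainder; add a state when all current targets are rejected. Accepting states are where Accept strings end.
a: 0a undefined. 0a->0: ok.
b: 0b undefined. 0b->0: no, bba/b meet in 0. Open state 1: 0b->1.
c: 0c undefined. 0c->0: no, cb/ccb meet in 1. 0c->1: ok.
bb: 1b undefined. 1b->0: ok.
bc: 1c undefined. 1c->0: ok.
ca: 1a undefined. 1a->0: ok.
All examples now run through 2 states with every (state, symbol) defined. Accept strings end in {0}, Reject strings end in {1}; accept={0}.

states=2 start=0 accept={0} delta: 0a->0 0b->1 0c->1 1a->0 1b->0 1c->0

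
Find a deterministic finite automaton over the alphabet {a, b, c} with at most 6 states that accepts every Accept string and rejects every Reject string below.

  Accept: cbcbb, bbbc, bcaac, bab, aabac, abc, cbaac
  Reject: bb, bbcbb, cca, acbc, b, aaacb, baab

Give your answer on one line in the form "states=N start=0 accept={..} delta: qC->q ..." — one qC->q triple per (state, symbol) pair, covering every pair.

states=5 start=0 accept={2} delta: 0a->0 0b->1 0c->2 1a->3 1b->0 1c->2 2a->0 2b->4 2c->0 3a->0 3b->2 3c->2 4a->0 4b->3 4c->4

State merging on the prefix tree: take the shortest (then alphabetical) example prefix whose next move is undefined and point that move at state 0, else 1, else 2, ...; a target is out if some Accept/Reject pair would then sit in one state with the same input left (inseparable). If every existing state is out, open a new one.
a: 0a undefined. 0a->0: ok.
b: 0b undefined. 0b->0: no, bab/bb meet in 0. Open state 1: 0b->1.
c: 0c undefined. 0c->0: no, abc/acbc meet in 1 with "c" left. 0c->1: no, cbcbb/bbcbb meet in 1 with "bcbb" left. Open state 2: 0c->2.
ba: 1a undefined. 1a->0: no, bab/b meet in 1. 1a->1: no, bab/bb meet in 1 with "b" left. 1a->2: no, bab/aaacb meet in 2 with "b" left. Open state 3: 1a->3.
bb: 1b undefined. 1b->0: ok.
bc: 1c undefined. 1c->0: no, bbbc/bb meet in 0. 1c->1: no, bbbc/b meet in 1. 1c->2: ok.
cb: 2b undefined. 2b->0: no, cbcbb/bbcbb meet in 1. 2b->1: no, cbcbb/bb meet in 0. 2b->2: no, bbbc/bbcbb meet in 2. 2b->3: no, bab/bbcbb meet in 3 with "b" left. Open state 4: 2b->4.
cc: 2c undefined. 2c->0: ok.
baa: 3a undefined. 3a->0: ok.
bab: 3b undefined. 3b->0: no, bab/bb meet in 0. 3b->1: no, bab/b meet in 1. 3b->2: ok.
bca: 2a undefined. 2a->0: ok.
cba: 4a undefined. 4a->0: ok.
cbc: 4c undefined. 4c->0: no, cbcbb/bb meet in 0. 4c->1: no, cbcbb/acbc meet in 1. 4c->2: no, cbcbb/bbcbb meet in 4 with "b" left. 4c->3: no, cbcbb/aaacb meet in 4. 4c->4: ok.
cbcb: 4b undefined. 4b->0: no, cbcbb/b meet in 1. 4b->1: no, cbcbb/bb meet in 0. 4b->2: no, cbcbb/acbc meet in 4. 4b->3: ok.
aabac: 3c undefined. 3c->0: no, aabac/bb meet in 0. 3c->1: no, aabac/b meet in 1. 3c->2: ok.
All examples now run through 5 states with every (state, symbol) defined. Accept strings end in {2}, Reject strings end in {0,1,3,4}; accept={2}.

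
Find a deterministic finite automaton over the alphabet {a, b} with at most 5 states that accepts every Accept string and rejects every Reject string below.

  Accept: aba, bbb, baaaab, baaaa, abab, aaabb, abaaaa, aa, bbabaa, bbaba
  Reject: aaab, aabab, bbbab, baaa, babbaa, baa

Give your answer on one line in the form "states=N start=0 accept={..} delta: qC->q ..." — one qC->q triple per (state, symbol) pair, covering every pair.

states=5 start=0 accept={2,3,4} delta: 0a->1 0b->1 1a->2 1b->3 2a->0 2b->2 3a->3 3b->4 4a->4 4b->0

Fold the examples into a partial DFA from state 0: repeatedly fix the first undefined (state, symbol) met by the shortest-then-alphabetical prefix, trying targets in increasing order and rejecting any under which an Accept and a Reject string meet in one state with the same remainder; add a state when all current targets are rejected. Accepting states are where Accept strings end.
a: 0a undefined. 0a->0: no, abab/aabab meet in 0 with "bab" left. Open state 1: 0a->1.
b: 0b undefined. 0b->0: no, aa/baa meet in 1 with "a" left. 0b->1: ok.
aa: 1a undefined. 1a->0: no, baaaab/aaab meet in 1 with "b" left. 1a->1: no, baaaab/aaab meet in 1 with "b" left. Open state 2: 1a->2.
ab: 1b undefined. 1b->0: no, abaaaa/baaa meet in 2 with "aa" left. 1b->1: no, abab/bbbab meet in 2 with "b" left. 1b->2: no, aba/baa meet in 2 with "a" left. Open state 3: 1b->3.
aaa: 2a undefined. 2a->0: ok.
aab: 2b undefined. 2b->0: no, baaaab/babbaa meet in 0. 2b->1: no, baaaab/aaab meet in 1. 2b->2: ok.
aba: 3a undefined. 3a->0: no, aba/baa meet in 0. 3a->1: no, aba/aaab meet in 1. 3a->2: no, bbabaa/aaab meet in 1. 3a->3: ok.
bbb: 3b undefined. 3b->0: no, aba/bbbab meet in 3. 3b->1: no, bbb/aaab meet in 1. 3b->2: no, bbabaa/aaab meet in 1. 3b->3: no, aba/bbbab meet in 3. Open state 4: 3b->4.
bbba: 4a undefined. 4a->0: no, bbabaa/aaab meet in 1. 4a->1: no, aba/bbbab meet in 3. 4a->2: no, baaaab/bbbab meet in 2. 4a->3: no, bbb/bbbab meet in 4. 4a->4: ok.
bbbab: 4b undefined. 4b->0: ok.
All examples now run through 5 states with every (state, symbol) defined. Accept strings end in {2,3,4}, Reject strings end in {0,1}; accept={2,3,4}.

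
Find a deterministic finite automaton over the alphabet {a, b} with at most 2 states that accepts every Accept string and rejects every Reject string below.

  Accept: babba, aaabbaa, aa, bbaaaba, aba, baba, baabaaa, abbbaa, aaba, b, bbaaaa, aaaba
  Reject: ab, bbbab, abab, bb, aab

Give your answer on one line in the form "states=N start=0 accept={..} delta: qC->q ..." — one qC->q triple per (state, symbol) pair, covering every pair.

states=2 start=0 accept={1} delta: 0a->1 0b->1 1a->1 1b->0

Grow the machine one transition at a time. Run the examples from 0; the earliest place one falls off (shortest prefix, ties alphabetical) gets sent to the lowest-numbered state that keeps every Accept/Reject pair distinguishable — a pair clashes when both reach the same state with identical unread suffix — and to a fresh state only if none does.
a: 0a undefined. 0a->0: no, b/ab meet in 0 with "b" left. Open state 1: 0a->1.
b: 0b undefined. 0b->0: no, b/bb meet in 0. 0b->1: ok.
aa: 1a undefined. 1a->0: no, b/aab meet in 1. 1a->1: ok.
ab: 1b undefined. 1b->0: ok.
All examples now run through 2 states with every (state, symbol) defined. Accept strings end in {1}, Reject strings end in {0}; accept={1}.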